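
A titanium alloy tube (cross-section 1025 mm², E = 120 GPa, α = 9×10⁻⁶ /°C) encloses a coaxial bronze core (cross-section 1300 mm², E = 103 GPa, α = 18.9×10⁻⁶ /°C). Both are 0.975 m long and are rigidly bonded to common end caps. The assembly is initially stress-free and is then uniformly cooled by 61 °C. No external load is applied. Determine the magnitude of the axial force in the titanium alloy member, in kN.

P ≈ 38.7 kN (compressive in the titanium alloy)

The bronze has the larger α, so on cooling it would change length more than the titanium alloy if both were free. The rigid plates force a common final length, so the bronze is put into tension and the titanium alloy into compression, with equal and opposite forces P (no external load).
Setting the final lengths equal and cancelling L: (α₁ − α₂)ΔT = P/(A₁E₁) + P/(A₂E₂).
|α₁ − α₂|·ΔT = 9.9×10⁻⁶ × 61 = 0.0006039.
1/(A₁E₁) + 1/(A₂E₂) = 1/(1025×120×10³) + 1/(1300×103×10³) = 1.56×10⁻⁸ N⁻¹.
So P = 0.0006039 / 1.56×10⁻⁸ = 38.72 kN.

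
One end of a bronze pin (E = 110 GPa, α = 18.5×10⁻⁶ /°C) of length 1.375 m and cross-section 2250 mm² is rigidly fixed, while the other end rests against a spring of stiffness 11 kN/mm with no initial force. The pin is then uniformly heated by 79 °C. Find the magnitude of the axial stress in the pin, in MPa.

σ ≈ 9.26 MPa (compressive)

The unrestrained thermal change is αΔT L = 18.5×10⁻⁶ × 79 × 1375 = 2.01 mm.
With a force P in the spring, the elastic change of the pin is PL/(AE) and that of the spring is P/k; compatibility requires their sum to equal δ_free.
P [ L/(AE) + 1/k ] = δ_free → P [ 1375/(2250×110×10³) + 1/(11×10³) ] = 2.01.
P = 2.01 / 9.646×10⁻⁵ = 20830 N.
σ = P/A = 20830/2250 = 9.259 MPa.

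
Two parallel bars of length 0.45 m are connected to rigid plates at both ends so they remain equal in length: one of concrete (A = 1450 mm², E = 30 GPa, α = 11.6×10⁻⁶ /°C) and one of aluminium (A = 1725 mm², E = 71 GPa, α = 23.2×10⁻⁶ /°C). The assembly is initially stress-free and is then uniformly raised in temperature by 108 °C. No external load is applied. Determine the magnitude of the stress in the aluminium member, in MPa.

σ ≈ 23.3 MPa (compressive)

Equilibrium of a rigid end plate with no external load gives equal and opposite internal forces ±P in the two members. Since α_{aluminium} > α_{concrete}, heating drives the aluminium into compression and the concrete into tension.
Setting the final lengths equal and cancelling L: (α₁ − α₂)ΔT = P/(A₁E₁) + P/(A₂E₂).
|α₁ − α₂|·ΔT = 11.6×10⁻⁶ × 108 = 0.001253.
1/(A₁E₁) + 1/(A₂E₂) = 1/(1450×30×10³) + 1/(1725×71×10³) = 3.115×10⁻⁸ N⁻¹.
P = 0.001253 / 3.115×10⁻⁸ = 40210 N = 40.21 kN.
σ_{aluminium} = P/A₂ = 40210/1725 = 23.31 MPa, compressive.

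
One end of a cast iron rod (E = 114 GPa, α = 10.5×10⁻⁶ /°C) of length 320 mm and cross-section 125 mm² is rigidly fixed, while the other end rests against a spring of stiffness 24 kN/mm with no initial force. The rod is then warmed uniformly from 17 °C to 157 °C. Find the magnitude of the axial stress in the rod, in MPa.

σ ≈ 58.7 MPa (compressive)

If the spring were absent the rod would lengthen by αΔT L = 10.5×10⁻⁶ × 140 × 320 = 0.4704 mm.
Let P be the compressive force at the spring. The rod shortens elastically by PL/(AE) and the spring compresses by P/k; together these equal δ_free.
P [ L/(AE) + 1/k ] = δ_free → P [ 320/(125×114×10³) + 1/(24×10³) ] = 0.4704.
P = 0.4704 / 6.412×10⁻⁵ = 7336 N.
σ = P/A = 7336/125 = 58.69 MPa.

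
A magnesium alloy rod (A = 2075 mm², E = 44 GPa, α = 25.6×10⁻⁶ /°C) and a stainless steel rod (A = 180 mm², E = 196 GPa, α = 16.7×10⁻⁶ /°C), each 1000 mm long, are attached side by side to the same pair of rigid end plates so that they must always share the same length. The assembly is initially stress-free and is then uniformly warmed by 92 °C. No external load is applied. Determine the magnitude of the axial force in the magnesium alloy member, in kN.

Both members must finish at the same length. With the larger α, the magnesium alloy tends to over-expand; the plates restrain it, putting the magnesium alloy in compression and the stainless steel in tension. With no external load the two internal forces are equal and opposite, magnitude P.
Setting the final lengths equal and cancelling L: (α₁ − α₂)ΔT = P/(A₁E₁) + P/(A₂E₂).
|α₁ − α₂|·ΔT = 8.9×10⁻⁶ × 92 = 0.0008188.
1/(A₁E₁) + 1/(A₂E₂) = 1/(2075×44×10³) + 1/(180×196×10³) = 3.93×10⁻⁸ N⁻¹.
P = 0.0008188 / 3.93×10⁻⁸ = 20840 N = 20.84 kN.

P ≈ 20.8 kN (compressive in the magnesium alloy)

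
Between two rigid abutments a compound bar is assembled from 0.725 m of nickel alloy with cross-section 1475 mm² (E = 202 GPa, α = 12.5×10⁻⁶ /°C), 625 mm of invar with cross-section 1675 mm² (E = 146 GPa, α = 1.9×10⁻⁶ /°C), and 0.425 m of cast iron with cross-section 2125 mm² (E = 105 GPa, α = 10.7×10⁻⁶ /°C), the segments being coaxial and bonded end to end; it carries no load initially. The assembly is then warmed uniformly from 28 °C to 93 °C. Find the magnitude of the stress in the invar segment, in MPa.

σ ≈ 83.3 MPa (compressive)

Free thermal expansion of the whole bar: Σ αᵢΔT Lᵢ = 12.5×10⁻⁶×65×725 + 1.9×10⁻⁶×65×625 + 10.7×10⁻⁶×65×425 = 0.9618 mm.
Since the ends are fixed, an axial force P builds up, equal in every segment, with P · Σ Lᵢ/(AᵢEᵢ) = δ_free.
The series flexibility is Σ Lᵢ/(AᵢEᵢ) = 725/(1475×202×10³) + 625/(1675×146×10³) + 425/(2125×105×10³) = 6.894×10⁻⁶ mm/N.
P = 0.9618 / 6.894×10⁻⁶ = 139500 N = 139.5 kN, compressive.
σ_{invar} = P / A = 139500 / 1675 = 83.3 MPa.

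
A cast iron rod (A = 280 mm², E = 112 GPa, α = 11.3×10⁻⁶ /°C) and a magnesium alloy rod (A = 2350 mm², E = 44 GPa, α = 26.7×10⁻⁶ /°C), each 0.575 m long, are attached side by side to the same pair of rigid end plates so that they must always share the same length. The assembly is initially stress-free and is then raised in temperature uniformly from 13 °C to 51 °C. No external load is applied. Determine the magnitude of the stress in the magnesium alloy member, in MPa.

Equilibrium of a rigid end plate with no external load gives equal and opposite internal forces ±P in the two members. Since α_{magnesium alloy} > α_{cast iron}, heating drives the magnesium alloy into compression and the cast iron into tension.
Compatibility of the two members (thermal + elastic change equal): (α₁ − α₂)ΔT = P·[1/(A₁E₁) + 1/(A₂E₂)].
|α₁ − α₂|·ΔT = 15.4×10⁻⁶ × 38 = 0.0005852.
1/(A₁E₁) + 1/(A₂E₂) = 1/(280×112×10³) + 1/(2350×44×10³) = 4.156×10⁻⁸ N⁻¹.
P = 0.0005852 / 4.156×10⁻⁸ = 14080 N = 14.08 kN.
σ_{magnesium alloy} = P/A₂ = 14080/2350 = 5.992 MPa, compressive.

σ ≈ 5.99 MPa (compressive)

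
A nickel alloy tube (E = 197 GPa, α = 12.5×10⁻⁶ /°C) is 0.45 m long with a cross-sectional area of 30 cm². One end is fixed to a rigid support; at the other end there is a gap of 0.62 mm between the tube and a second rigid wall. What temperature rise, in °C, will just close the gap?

The gap closes when αΔT L = 0.62 mm, since the tube is still unstressed at that instant.
So ΔT = g/(αL) = 0.62/(12.5×10⁻⁶ × 450) = 110.2 °C.

ΔT ≈ 110 °C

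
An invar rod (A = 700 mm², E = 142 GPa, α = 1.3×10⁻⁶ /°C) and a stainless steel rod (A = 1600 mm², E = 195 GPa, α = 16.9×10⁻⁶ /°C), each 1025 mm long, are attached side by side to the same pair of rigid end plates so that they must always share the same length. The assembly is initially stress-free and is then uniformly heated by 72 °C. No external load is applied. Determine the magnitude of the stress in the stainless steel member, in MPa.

Equilibrium of a rigid end plate with no external load gives equal and opposite internal forces ±P in the two members. Since α_{stainless steel} > α_{invar}, heating drives the stainless steel into compression and the invar into tension.
Compatibility of the two members (thermal + elastic change equal): (α₁ − α₂)ΔT = P·[1/(A₁E₁) + 1/(A₂E₂)].
|α₁ − α₂|·ΔT = 15.6×10⁻⁶ × 72 = 0.001123.
1/(A₁E₁) + 1/(A₂E₂) = 1/(700×142×10³) + 1/(1600×195×10³) = 1.327×10⁻⁸ N⁻¹.
P = 0.001123 / 1.327×10⁻⁸ = 84670 N = 84.67 kN.
σ_{stainless steel} = P/A₂ = 84670/1600 = 52.92 MPa, compressive.

σ ≈ 52.9 MPa (compressive)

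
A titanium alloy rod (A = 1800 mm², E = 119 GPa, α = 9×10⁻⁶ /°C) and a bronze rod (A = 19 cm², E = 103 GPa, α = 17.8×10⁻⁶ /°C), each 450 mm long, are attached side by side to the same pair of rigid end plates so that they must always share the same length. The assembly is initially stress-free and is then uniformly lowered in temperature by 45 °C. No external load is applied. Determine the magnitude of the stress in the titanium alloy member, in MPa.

The bronze has the larger α, so on cooling it would change length more than the titanium alloy if both were free. The rigid plates force a common final length, so the bronze is put into tension and the titanium alloy into compression, with equal and opposite forces P (no external load).
Setting the final lengths equal and cancelling L: (α₁ − α₂)ΔT = P/(A₁E₁) + P/(A₂E₂).
|α₁ − α₂|·ΔT = 8.8×10⁻⁶ × 45 = 0.000396.
1/(A₁E₁) + 1/(A₂E₂) = 1/(1800×119×10³) + 1/(1900×103×10³) = 9.778×10⁻⁹ N⁻¹.
P = 0.000396 / 9.778×10⁻⁹ = 40500 N = 40.5 kN.
σ_{titanium alloy} = P/A₁ = 40500/1800 = 22.5 MPa, compressive.

σ ≈ 22.5 MPa (compressive)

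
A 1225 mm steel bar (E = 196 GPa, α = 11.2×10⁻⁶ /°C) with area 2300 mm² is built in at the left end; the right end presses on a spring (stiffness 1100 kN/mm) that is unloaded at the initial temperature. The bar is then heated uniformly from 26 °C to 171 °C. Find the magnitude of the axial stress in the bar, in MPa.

Free thermal expansion: δ_free = αΔT L = 11.2×10⁻⁶ × 145 × 1225 = 1.989 mm.
With a force P in the spring, the elastic change of the bar is PL/(AE) and that of the spring is P/k; compatibility requires their sum to equal δ_free.
P [ L/(AE) + 1/k ] = δ_free → P [ 1225/(2300×196×10³) + 1/(1100×10³) ] = 1.989.
P = 1.989 / 3.626×10⁻⁶ = 548600 N.
σ = P/A = 548600/2300 = 238.5 MPa.

σ ≈ 239 MPa (compressive)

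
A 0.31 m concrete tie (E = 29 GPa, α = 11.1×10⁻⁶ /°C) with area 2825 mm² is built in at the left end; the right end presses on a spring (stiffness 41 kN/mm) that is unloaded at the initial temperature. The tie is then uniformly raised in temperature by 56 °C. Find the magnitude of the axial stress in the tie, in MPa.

Free thermal expansion: δ_free = αΔT L = 11.1×10⁻⁶ × 56 × 310 = 0.1927 mm.
With a force P in the spring, the elastic change of the tie is PL/(AE) and that of the spring is P/k; compatibility requires their sum to equal δ_free.
So P = δ_free / [L/(AE) + 1/k] = 0.1927 / [ 310/(2825×29×10³) + 1/(41×10³) ].
P = 0.1927 / 2.817×10⁻⁵ = 6839 N.
σ = P/A = 6839/2825 = 2.421 MPa.

σ ≈ 2.42 MPa (compressive)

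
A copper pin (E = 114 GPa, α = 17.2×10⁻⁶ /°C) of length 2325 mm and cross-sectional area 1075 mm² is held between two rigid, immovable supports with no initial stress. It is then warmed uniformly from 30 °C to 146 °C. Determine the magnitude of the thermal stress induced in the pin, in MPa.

σ ≈ 227 MPa (compressive)

With length fixed, the mechanical strain must cancel the thermal strain αΔT = 17.2×10⁻⁶ × 116 = 1995.2×10⁻⁶.
σ = EαΔT = 114×10³ × 17.2×10⁻⁶ × 116 = 227.5 MPa (compressive; the pin is trying to expand).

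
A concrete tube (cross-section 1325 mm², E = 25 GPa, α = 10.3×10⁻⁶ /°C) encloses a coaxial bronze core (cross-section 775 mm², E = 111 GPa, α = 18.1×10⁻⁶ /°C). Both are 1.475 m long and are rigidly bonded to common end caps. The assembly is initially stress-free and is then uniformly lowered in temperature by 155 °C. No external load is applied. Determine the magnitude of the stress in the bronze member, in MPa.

σ ≈ 37.3 MPa (tensile)

The bronze has the larger α, so on cooling it would change length more than the concrete if both were free. The rigid plates force a common final length, so the bronze is put into tension and the concrete into compression, with equal and opposite forces P (no external load).
Compatibility of the two members (thermal + elastic change equal): (α₁ − α₂)ΔT = P·[1/(A₁E₁) + 1/(A₂E₂)].
|α₁ − α₂|·ΔT = 7.8×10⁻⁶ × 155 = 0.001209.
1/(A₁E₁) + 1/(A₂E₂) = 1/(1325×25×10³) + 1/(775×111×10³) = 4.181×10⁻⁸ N⁻¹.
So P = 0.001209 / 4.181×10⁻⁸ = 28.91 kN.
σ_{bronze} = P/A₂ = 28910/775 = 37.31 MPa, tensile.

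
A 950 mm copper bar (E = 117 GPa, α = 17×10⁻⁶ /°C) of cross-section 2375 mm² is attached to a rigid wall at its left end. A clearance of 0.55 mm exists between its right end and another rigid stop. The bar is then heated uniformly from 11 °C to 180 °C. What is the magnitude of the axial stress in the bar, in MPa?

If the wall were absent the bar would grow by αΔT L = 17×10⁻⁶ × 169 × 950 = 2.729 mm.
The gap closes (δ_free > 0.55 mm) and the wall then resists a further 2.729 − 0.55 = 2.179 mm of expansion.
That suppressed elongation corresponds to σ = E·Δ/L = 117×10³ × 2.179/950 = 268.4 MPa.

σ ≈ 268 MPa (compressive)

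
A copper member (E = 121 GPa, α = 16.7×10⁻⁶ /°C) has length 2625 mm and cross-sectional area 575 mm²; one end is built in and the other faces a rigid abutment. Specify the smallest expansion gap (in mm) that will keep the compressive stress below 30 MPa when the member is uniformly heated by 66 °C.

g ≈ 2.24 mm

With no wall the member would lengthen by αΔT L = 16.7×10⁻⁶ × 66 × 2625 = 2.893 mm.
A stress of 30 MPa corresponds to the wall pushing the member back by σL/E = 30×2625/(121×10³) = 0.6508 mm.
The gap must absorb the remainder: g_min = 2.893 − 0.6508 = 2.242 mm.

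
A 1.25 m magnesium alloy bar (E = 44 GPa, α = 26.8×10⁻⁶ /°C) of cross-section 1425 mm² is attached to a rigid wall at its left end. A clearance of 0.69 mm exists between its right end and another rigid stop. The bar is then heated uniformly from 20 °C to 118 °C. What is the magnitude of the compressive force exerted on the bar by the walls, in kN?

P ≈ 130 kN

Unrestrained expansion: δ_free = αΔT L = 26.8×10⁻⁶ × 98 × 1250 = 3.283 mm.
This exceeds the 0.69 mm gap, so the wall pushes back. The portion of expansion that must be recovered elastically is δ_free − gap = 3.283 − 0.69 = 2.593 mm.
Compatibility: PL/(AE) = 2.593 mm, so σ = P/A = E × (2.593/1250) = 91.27 MPa.
P = σA = 91.27 × 1425 = 130.1 kN.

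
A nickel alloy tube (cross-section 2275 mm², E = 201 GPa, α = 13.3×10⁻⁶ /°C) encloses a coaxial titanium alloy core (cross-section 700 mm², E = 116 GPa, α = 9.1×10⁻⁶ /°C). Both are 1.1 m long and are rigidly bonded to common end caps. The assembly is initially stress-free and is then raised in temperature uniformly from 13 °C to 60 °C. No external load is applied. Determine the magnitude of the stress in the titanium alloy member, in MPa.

σ ≈ 19.4 MPa (tensile)

Both members must finish at the same length. With the larger α, the nickel alloy tends to over-expand; the plates restrain it, putting the nickel alloy in compression and the titanium alloy in tension. With no external load the two internal forces are equal and opposite, magnitude P.
Compatibility of the two members (thermal + elastic change equal): (α₁ − α₂)ΔT = P·[1/(A₁E₁) + 1/(A₂E₂)].
|α₁ − α₂|·ΔT = 4.2×10⁻⁶ × 47 = 0.0001974.
1/(A₁E₁) + 1/(A₂E₂) = 1/(2275×201×10³) + 1/(700×116×10³) = 1.45×10⁻⁸ N⁻¹.
P = 0.0001974 / 1.45×10⁻⁸ = 13610 N = 13.61 kN.
σ_{titanium alloy} = P/A₂ = 13610/700 = 19.45 MPa, tensile.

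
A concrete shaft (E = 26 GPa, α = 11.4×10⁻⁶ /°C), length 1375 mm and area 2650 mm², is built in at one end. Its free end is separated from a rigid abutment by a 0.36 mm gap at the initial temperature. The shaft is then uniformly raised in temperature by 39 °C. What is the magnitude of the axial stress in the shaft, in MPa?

Free thermal elongation = αΔT L = 11.4×10⁻⁶ × 39 × 1375 = 0.6113 mm.
This exceeds the 0.36 mm gap, so the wall pushes back. The portion of expansion that must be recovered elastically is δ_free − gap = 0.6113 − 0.36 = 0.2513 mm.
That suppressed elongation corresponds to σ = E·Δ/L = 26×10³ × 0.2513/1375 = 4.752 MPa.

σ ≈ 4.75 MPa (compressive)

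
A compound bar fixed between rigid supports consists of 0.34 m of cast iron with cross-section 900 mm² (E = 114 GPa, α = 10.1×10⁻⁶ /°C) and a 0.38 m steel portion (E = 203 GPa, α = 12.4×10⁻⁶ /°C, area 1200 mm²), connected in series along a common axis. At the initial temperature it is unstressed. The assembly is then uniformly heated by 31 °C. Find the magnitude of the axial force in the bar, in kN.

Free thermal expansion of the whole bar: Σ αᵢΔT Lᵢ = 10.1×10⁻⁶×31×340 + 12.4×10⁻⁶×31×380 = 0.2525 mm.
The rigid supports impose zero overall length change; the single axial force P common to all segments must satisfy P Σ Lᵢ/(AᵢEᵢ) = δ_free.
Σ Lᵢ/(AᵢEᵢ) = 340/(900×114×10³) + 380/(1200×203×10³) = 4.874×10⁻⁶ mm/N.
So P = 0.2525 / 4.874×10⁻⁶ = 51.81 kN, compressive.

P ≈ 51.8 kN (compressive)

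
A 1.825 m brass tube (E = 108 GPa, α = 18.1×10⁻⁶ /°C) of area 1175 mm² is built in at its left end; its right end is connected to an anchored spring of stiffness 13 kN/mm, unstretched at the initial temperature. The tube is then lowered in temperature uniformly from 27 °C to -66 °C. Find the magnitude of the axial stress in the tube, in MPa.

σ ≈ 28.6 MPa (tensile)

The unrestrained thermal change is αΔT L = 18.1×10⁻⁶ × 93 × 1825 = 3.072 mm.
Let P be the tensile force in the spring. The tube extends elastically by PL/(AE) and the spring stretches by P/k; together these equal δ_free.
P [ L/(AE) + 1/k ] = δ_free → P [ 1825/(1175×108×10³) + 1/(13×10³) ] = 3.072.
P = 3.072 / 9.13×10⁻⁵ = 33650 N.
σ = P/A = 33650/1175 = 28.63 MPa.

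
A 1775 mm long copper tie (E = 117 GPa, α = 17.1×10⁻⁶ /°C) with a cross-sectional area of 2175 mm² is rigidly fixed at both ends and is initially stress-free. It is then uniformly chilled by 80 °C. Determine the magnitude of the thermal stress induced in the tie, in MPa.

σ ≈ 160 MPa (tensile)

Because both ends are immovable the net strain is zero, and the suppressed thermal strain is αΔT = 17.1×10⁻⁶ × 80 = 1368×10⁻⁶.
σ = EαΔT = 117×10³ × 17.1×10⁻⁶ × 80 = 160.1 MPa (tensile; the tie is trying to contract).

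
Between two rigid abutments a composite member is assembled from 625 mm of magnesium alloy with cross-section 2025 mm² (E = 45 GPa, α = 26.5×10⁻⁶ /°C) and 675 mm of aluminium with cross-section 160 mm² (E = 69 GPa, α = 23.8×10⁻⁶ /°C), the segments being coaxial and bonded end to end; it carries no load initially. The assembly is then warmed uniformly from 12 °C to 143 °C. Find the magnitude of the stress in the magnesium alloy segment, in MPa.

With the walls removed the bar would change length by δ_free = Σ αᵢΔT Lᵢ = 26.5×10⁻⁶×131×625 + 23.8×10⁻⁶×131×675 = 4.274 mm.
The walls prevent any net length change, so an axial force P (same in every segment) develops. Compatibility: P · Σ Lᵢ/(AᵢEᵢ) = δ_free.
Σ Lᵢ/(AᵢEᵢ) = 625/(2025×45×10³) + 675/(160×69×10³) = 6.8×10⁻⁵ mm/N.
P = 4.274 / 6.8×10⁻⁵ = 62860 N = 62.86 kN, compressive.
σ_{magnesium alloy} = P / A = 62860 / 2025 = 31.04 MPa.

σ ≈ 31 MPa (compressive)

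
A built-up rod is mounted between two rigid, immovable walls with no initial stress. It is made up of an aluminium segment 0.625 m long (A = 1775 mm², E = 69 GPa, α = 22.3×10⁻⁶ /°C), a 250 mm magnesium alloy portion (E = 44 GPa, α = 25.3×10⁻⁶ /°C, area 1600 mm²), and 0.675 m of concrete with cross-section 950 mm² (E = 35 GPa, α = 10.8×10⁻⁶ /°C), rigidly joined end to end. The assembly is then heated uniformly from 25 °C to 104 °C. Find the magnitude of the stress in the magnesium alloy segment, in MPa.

Free thermal expansion of the whole bar: Σ αᵢΔT Lᵢ = 22.3×10⁻⁶×79×625 + 25.3×10⁻⁶×79×250 + 10.8×10⁻⁶×79×675 = 2.177 mm.
The walls prevent any net length change, so an axial force P (same in every segment) develops. Compatibility: P · Σ Lᵢ/(AᵢEᵢ) = δ_free.
Σ Lᵢ/(AᵢEᵢ) = 625/(1775×69×10³) + 250/(1600×44×10³) + 675/(950×35×10³) = 2.895×10⁻⁵ mm/N.
So P = 2.177 / 2.895×10⁻⁵ = 75.17 kN, compressive.
σ_{magnesium alloy} = P / A = 75170 / 1600 = 46.98 MPa.

σ ≈ 47 MPa (compressive)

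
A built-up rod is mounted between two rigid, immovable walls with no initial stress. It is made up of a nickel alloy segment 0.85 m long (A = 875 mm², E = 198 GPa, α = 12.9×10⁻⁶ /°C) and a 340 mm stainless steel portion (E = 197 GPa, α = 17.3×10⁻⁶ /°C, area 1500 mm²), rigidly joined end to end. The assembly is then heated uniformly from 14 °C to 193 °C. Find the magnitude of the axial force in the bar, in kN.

P ≈ 498 kN (compressive)

With the walls removed the bar would change length by δ_free = Σ αᵢΔT Lᵢ = 12.9×10⁻⁶×179×850 + 17.3×10⁻⁶×179×340 = 3.016 mm.
Since the ends are fixed, an axial force P builds up, equal in every segment, with P · Σ Lᵢ/(AᵢEᵢ) = δ_free.
The series flexibility is Σ Lᵢ/(AᵢEᵢ) = 850/(875×198×10³) + 340/(1500×197×10³) = 6.057×10⁻⁶ mm/N.
P = 3.016 / 6.057×10⁻⁶ = 497900 N = 497.9 kN, compressive.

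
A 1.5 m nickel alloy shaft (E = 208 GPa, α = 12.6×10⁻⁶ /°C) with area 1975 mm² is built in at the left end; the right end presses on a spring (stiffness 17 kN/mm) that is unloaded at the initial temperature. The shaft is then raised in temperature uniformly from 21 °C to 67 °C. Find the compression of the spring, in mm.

δ ≈ 0.819 mm

Free thermal expansion: δ_free = αΔT L = 12.6×10⁻⁶ × 46 × 1500 = 0.8694 mm.
Let P be the compressive force at the spring. The shaft shortens elastically by PL/(AE) and the spring compresses by P/k; together these equal δ_free.
So P = δ_free / [L/(AE) + 1/k] = 0.8694 / [ 1500/(1975×208×10³) + 1/(17×10³) ].
P = 0.8694 / 6.247×10⁻⁵ = 13920 N.
Spring compression = P/k = 13920/(17×10³) = 0.8186 mm.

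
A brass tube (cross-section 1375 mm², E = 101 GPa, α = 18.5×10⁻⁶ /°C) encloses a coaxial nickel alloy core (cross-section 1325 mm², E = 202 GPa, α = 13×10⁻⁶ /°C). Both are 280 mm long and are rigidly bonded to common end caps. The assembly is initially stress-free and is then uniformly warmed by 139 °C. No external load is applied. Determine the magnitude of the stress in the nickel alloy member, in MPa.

Equilibrium of a rigid end plate with no external load gives equal and opposite internal forces ±P in the two members. Since α_{brass} > α_{nickel alloy}, heating drives the brass into compression and the nickel alloy into tension.
Equating the net (thermal + elastic) strains gives |α₁ − α₂|·ΔT = P·[1/(A₁E₁) + 1/(A₂E₂)].
|α₁ − α₂|·ΔT = 5.5×10⁻⁶ × 139 = 0.0007645.
1/(A₁E₁) + 1/(A₂E₂) = 1/(1375×101×10³) + 1/(1325×202×10³) = 1.094×10⁻⁸ N⁻¹.
So P = 0.0007645 / 1.094×10⁻⁸ = 69.9 kN.
σ_{nickel alloy} = P/A₂ = 69900/1325 = 52.76 MPa, tensile.

σ ≈ 52.8 MPa (tensile)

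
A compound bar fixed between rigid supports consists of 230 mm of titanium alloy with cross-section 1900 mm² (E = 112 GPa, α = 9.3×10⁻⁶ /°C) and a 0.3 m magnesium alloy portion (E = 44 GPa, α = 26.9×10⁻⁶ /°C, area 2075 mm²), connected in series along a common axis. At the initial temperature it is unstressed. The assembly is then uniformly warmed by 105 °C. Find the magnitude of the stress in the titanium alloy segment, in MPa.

σ ≈ 129 MPa (compressive)

If the supports were absent, the total length change would be Σ αᵢΔT Lᵢ = 9.3×10⁻⁶×105×230 + 26.9×10⁻⁶×105×300 = 1.072 mm.
The walls prevent any net length change, so an axial force P (same in every segment) develops. Compatibility: P · Σ Lᵢ/(AᵢEᵢ) = δ_free.
The series flexibility is Σ Lᵢ/(AᵢEᵢ) = 230/(1900×112×10³) + 300/(2075×44×10³) = 4.367×10⁻⁶ mm/N.
P = 1.072 / 4.367×10⁻⁶ = 245500 N = 245.5 kN, compressive.
σ_{titanium alloy} = P / A = 245500 / 1900 = 129.2 MPa.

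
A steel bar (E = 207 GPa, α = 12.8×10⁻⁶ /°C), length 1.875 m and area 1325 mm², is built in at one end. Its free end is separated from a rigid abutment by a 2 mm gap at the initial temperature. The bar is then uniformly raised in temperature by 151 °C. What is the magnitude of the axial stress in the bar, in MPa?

If the wall were absent the bar would grow by αΔT L = 12.8×10⁻⁶ × 151 × 1875 = 3.624 mm.
After closing the 2 mm clearance, 3.624 − 2 = 1.624 mm of expansion remains to be suppressed by the wall.
Compatibility: PL/(AE) = 1.624 mm, so σ = P/A = E × (1.624/1875) = 179.3 MPa.

σ ≈ 179 MPa (compressive)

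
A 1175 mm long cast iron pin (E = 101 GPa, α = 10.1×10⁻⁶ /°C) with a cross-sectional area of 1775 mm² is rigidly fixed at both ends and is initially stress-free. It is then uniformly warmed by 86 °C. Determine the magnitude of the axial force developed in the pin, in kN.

P ≈ 156 kN (compressive)

Full restraint means ε = 0, so the stress is σ = EαΔT = 101×10³ × 10.1×10⁻⁶ × 86 = 87.73 MPa.
Axial force P = σA = 87.73 × 1775 = 155700 N = 155.7 kN, compressive.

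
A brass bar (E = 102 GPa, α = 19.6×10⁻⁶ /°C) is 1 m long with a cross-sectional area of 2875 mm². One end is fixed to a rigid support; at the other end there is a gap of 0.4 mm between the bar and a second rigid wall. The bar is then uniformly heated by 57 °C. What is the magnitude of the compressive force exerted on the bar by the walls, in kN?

P ≈ 210 kN

If the wall were absent the bar would grow by αΔT L = 19.6×10⁻⁶ × 57 × 1000 = 1.117 mm.
The gap closes (δ_free > 0.4 mm) and the wall then resists a further 1.117 − 0.4 = 0.7172 mm of expansion.
That suppressed elongation corresponds to σ = E·Δ/L = 102×10³ × 0.7172/1000 = 73.15 MPa.
Force on the wall = σA = 73.15 × 2875 mm² = 210.3 kN.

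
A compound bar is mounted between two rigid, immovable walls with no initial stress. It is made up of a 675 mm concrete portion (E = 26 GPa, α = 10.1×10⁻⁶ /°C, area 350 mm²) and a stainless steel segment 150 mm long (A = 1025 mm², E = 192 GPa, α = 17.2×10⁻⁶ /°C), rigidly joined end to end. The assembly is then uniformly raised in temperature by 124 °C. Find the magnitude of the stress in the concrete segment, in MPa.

Free thermal expansion of the whole bar: Σ αᵢΔT Lᵢ = 10.1×10⁻⁶×124×675 + 17.2×10⁻⁶×124×150 = 1.165 mm.
The rigid supports impose zero overall length change; the single axial force P common to all segments must satisfy P Σ Lᵢ/(AᵢEᵢ) = δ_free.
Σ Lᵢ/(AᵢEᵢ) = 675/(350×26×10³) + 150/(1025×192×10³) = 7.494×10⁻⁵ mm/N.
Hence P = δ_free / Σ(L/AE) = 1.165/7.494×10⁻⁵ = 15.55 kN (compressive).
σ_{concrete} = P / A = 15550 / 350 = 44.43 MPa.

σ ≈ 44.4 MPa (compressive)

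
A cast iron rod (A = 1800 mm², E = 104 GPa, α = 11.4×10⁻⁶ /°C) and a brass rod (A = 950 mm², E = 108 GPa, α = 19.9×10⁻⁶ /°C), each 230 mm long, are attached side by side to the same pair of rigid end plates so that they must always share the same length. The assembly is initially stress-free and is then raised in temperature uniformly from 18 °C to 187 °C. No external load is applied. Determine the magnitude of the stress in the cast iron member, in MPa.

σ ≈ 52.9 MPa (tensile)

Equilibrium of a rigid end plate with no external load gives equal and opposite internal forces ±P in the two members. Since α_{brass} > α_{cast iron}, heating drives the brass into compression and the cast iron into tension.
Equating the net (thermal + elastic) strains gives |α₁ − α₂|·ΔT = P·[1/(A₁E₁) + 1/(A₂E₂)].
|α₁ − α₂|·ΔT = 8.5×10⁻⁶ × 169 = 0.001436.
1/(A₁E₁) + 1/(A₂E₂) = 1/(1800×104×10³) + 1/(950×108×10³) = 1.509×10⁻⁸ N⁻¹.
P = 0.001436 / 1.509×10⁻⁸ = 95210 N = 95.21 kN.
σ_{cast iron} = P/A₁ = 95210/1800 = 52.89 MPa, tensile.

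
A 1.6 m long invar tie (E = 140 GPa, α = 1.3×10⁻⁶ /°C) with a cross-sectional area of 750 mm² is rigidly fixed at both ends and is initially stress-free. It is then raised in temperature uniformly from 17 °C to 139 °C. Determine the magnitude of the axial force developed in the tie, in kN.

P ≈ 16.7 kN (compressive)

Full restraint means ε = 0, so the stress is σ = EαΔT = 140×10³ × 1.3×10⁻⁶ × 122 = 22.2 MPa.
P = AEαΔT = 750 × 140×10³ × 1.3×10⁻⁶ × 122 = 16.65 kN (compressive).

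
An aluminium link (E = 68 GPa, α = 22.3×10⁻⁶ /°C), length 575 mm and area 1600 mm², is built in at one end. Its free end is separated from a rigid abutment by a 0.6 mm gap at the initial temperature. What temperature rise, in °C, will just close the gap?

ΔT ≈ 46.8 °C

Contact occurs when the free expansion equals the gap: αΔT L = 0.6 mm.
So ΔT = g/(αL) = 0.6/(22.3×10⁻⁶ × 575) = 46.79 °C.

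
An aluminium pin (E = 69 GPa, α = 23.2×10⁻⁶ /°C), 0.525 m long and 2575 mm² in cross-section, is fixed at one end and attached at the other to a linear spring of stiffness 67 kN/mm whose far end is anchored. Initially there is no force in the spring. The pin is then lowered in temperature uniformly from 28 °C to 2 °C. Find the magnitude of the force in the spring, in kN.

If the spring were absent the pin would shorten by αΔT L = 23.2×10⁻⁶ × 26 × 525 = 0.3167 mm.
With a force P in the spring, the elastic change of the pin is PL/(AE) and that of the spring is P/k; compatibility requires their sum to equal δ_free.
So P = δ_free / [L/(AE) + 1/k] = 0.3167 / [ 525/(2575×69×10³) + 1/(67×10³) ].
P = 0.3167 / 1.788×10⁻⁵ = 17710 N.

P ≈ 17.7 kN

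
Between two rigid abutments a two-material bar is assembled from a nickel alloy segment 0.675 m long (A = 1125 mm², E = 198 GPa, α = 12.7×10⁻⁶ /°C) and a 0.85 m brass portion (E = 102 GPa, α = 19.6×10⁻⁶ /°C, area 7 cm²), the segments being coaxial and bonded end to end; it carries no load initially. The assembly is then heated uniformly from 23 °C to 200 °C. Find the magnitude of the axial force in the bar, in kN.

If the supports were absent, the total length change would be Σ αᵢΔT Lᵢ = 12.7×10⁻⁶×177×675 + 19.6×10⁻⁶×177×850 = 4.466 mm.
The rigid supports impose zero overall length change; the single axial force P common to all segments must satisfy P Σ Lᵢ/(AᵢEᵢ) = δ_free.
Σ Lᵢ/(AᵢEᵢ) = 675/(1125×198×10³) + 850/(700×102×10³) = 1.494×10⁻⁵ mm/N.
Hence P = δ_free / Σ(L/AE) = 4.466/1.494×10⁻⁵ = 299 kN (compressive).

P ≈ 299 kN (compressive)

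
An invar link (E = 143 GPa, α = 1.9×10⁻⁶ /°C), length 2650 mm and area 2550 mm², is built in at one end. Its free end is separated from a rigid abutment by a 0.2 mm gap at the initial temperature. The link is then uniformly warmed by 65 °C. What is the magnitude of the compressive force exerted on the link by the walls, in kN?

Unrestrained expansion: δ_free = αΔT L = 1.9×10⁻⁶ × 65 × 2650 = 0.3273 mm.
The gap closes (δ_free > 0.2 mm) and the wall then resists a further 0.3273 − 0.2 = 0.1273 mm of expansion.
So σ = E(δ_free − g)/L = 143×10³ × 0.1273/2650 = 6.868 MPa.
Force on the wall = σA = 6.868 × 2550 mm² = 17.51 kN.

P ≈ 17.5 kN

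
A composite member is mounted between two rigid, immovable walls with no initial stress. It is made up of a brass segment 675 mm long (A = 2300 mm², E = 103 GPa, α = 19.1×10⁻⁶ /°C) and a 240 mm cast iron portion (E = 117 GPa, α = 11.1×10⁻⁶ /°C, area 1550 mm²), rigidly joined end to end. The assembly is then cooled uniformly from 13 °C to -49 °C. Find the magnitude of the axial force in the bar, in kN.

Free thermal contraction of the whole bar: Σ αᵢΔT Lᵢ = 19.1×10⁻⁶×62×675 + 11.1×10⁻⁶×62×240 = 0.9645 mm.
The rigid supports impose zero overall length change; the single axial force P common to all segments must satisfy P Σ Lᵢ/(AᵢEᵢ) = δ_free.
The series flexibility is Σ Lᵢ/(AᵢEᵢ) = 675/(2300×103×10³) + 240/(1550×117×10³) = 4.173×10⁻⁶ mm/N.
So P = 0.9645 / 4.173×10⁻⁶ = 231.1 kN, tensile.

P ≈ 231 kN (tensile)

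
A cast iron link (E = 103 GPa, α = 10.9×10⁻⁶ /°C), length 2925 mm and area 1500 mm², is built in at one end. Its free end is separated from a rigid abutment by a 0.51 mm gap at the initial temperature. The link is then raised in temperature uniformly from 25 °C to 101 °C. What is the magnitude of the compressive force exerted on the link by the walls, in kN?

P ≈ 101 kN

Free thermal elongation = αΔT L = 10.9×10⁻⁶ × 76 × 2925 = 2.423 mm.
After closing the 0.51 mm clearance, 2.423 − 0.51 = 1.913 mm of expansion remains to be suppressed by the wall.
Compatibility: PL/(AE) = 1.913 mm, so σ = P/A = E × (1.913/2925) = 67.37 MPa.
Force on the wall = σA = 67.37 × 1500 mm² = 101 kN.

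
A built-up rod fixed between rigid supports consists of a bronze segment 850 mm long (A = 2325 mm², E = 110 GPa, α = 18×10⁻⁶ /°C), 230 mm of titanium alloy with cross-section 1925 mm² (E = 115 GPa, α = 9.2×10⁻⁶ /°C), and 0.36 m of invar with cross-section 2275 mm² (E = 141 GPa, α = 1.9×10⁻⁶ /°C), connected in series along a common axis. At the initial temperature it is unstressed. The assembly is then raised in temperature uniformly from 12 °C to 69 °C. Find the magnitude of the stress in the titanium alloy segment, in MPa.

If the supports were absent, the total length change would be Σ αᵢΔT Lᵢ = 18×10⁻⁶×57×850 + 9.2×10⁻⁶×57×230 + 1.9×10⁻⁶×57×360 = 1.032 mm.
The walls prevent any net length change, so an axial force P (same in every segment) develops. Compatibility: P · Σ Lᵢ/(AᵢEᵢ) = δ_free.
Σ Lᵢ/(AᵢEᵢ) = 850/(2325×110×10³) + 230/(1925×115×10³) + 360/(2275×141×10³) = 5.485×10⁻⁶ mm/N.
So P = 1.032 / 5.485×10⁻⁶ = 188.1 kN, compressive.
σ_{titanium alloy} = P / A = 188100 / 1925 = 97.72 MPa.

σ ≈ 97.7 MPa (compressive)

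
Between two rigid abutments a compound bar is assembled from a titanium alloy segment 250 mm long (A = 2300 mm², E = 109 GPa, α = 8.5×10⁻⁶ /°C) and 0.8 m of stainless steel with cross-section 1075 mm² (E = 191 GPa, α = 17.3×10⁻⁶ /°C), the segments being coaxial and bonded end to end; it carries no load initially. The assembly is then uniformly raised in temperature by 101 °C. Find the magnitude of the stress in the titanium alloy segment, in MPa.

Free thermal expansion of the whole bar: Σ αᵢΔT Lᵢ = 8.5×10⁻⁶×101×250 + 17.3×10⁻⁶×101×800 = 1.612 mm.
The walls prevent any net length change, so an axial force P (same in every segment) develops. Compatibility: P · Σ Lᵢ/(AᵢEᵢ) = δ_free.
Σ Lᵢ/(AᵢEᵢ) = 250/(2300×109×10³) + 800/(1075×191×10³) = 4.893×10⁻⁶ mm/N.
Hence P = δ_free / Σ(L/AE) = 1.612/4.893×10⁻⁶ = 329.5 kN (compressive).
σ_{titanium alloy} = P / A = 329500 / 2300 = 143.3 MPa.

σ ≈ 143 MPa (compressive)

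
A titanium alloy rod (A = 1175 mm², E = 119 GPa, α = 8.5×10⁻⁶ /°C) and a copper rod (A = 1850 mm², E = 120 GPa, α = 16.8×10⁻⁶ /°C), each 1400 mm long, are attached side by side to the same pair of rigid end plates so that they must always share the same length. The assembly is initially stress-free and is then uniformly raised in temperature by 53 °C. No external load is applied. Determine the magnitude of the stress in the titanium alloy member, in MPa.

The copper has the larger α, so on heating it would change length more than the titanium alloy if both were free. The rigid plates force a common final length, so the copper is put into compression and the titanium alloy into tension, with equal and opposite forces P (no external load).
Setting the final lengths equal and cancelling L: (α₁ − α₂)ΔT = P/(A₁E₁) + P/(A₂E₂).
|α₁ − α₂|·ΔT = 8.3×10⁻⁶ × 53 = 0.0004399.
1/(A₁E₁) + 1/(A₂E₂) = 1/(1175×119×10³) + 1/(1850×120×10³) = 1.166×10⁻⁸ N⁻¹.
P = 0.0004399 / 1.166×10⁻⁸ = 37740 N = 37.74 kN.
σ_{titanium alloy} = P/A₁ = 37740/1175 = 32.12 MPa, tensile.

σ ≈ 32.1 MPa (tensile)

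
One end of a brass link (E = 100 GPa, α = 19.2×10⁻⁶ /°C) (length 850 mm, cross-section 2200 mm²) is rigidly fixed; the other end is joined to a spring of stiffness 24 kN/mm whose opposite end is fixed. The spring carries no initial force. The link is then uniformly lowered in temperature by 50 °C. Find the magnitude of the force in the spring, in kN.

The unrestrained thermal change is αΔT L = 19.2×10⁻⁶ × 50 × 850 = 0.816 mm.
Let P be the tensile force in the spring. The link extends elastically by PL/(AE) and the spring stretches by P/k; together these equal δ_free.
P [ L/(AE) + 1/k ] = δ_free → P [ 850/(2200×100×10³) + 1/(24×10³) ] = 0.816.
P = 0.816 / 4.553×10⁻⁵ = 17920 N.

P ≈ 17.9 kN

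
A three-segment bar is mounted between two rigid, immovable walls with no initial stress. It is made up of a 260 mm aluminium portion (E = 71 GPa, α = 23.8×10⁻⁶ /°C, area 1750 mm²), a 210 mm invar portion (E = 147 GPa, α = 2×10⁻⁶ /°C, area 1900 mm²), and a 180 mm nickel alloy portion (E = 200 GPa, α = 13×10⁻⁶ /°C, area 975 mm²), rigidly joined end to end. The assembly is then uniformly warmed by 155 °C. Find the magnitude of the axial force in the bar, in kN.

P ≈ 368 kN (compressive)

If the supports were absent, the total length change would be Σ αᵢΔT Lᵢ = 23.8×10⁻⁶×155×260 + 2×10⁻⁶×155×210 + 13×10⁻⁶×155×180 = 1.387 mm.
Since the ends are fixed, an axial force P builds up, equal in every segment, with P · Σ Lᵢ/(AᵢEᵢ) = δ_free.
Σ Lᵢ/(AᵢEᵢ) = 260/(1750×71×10³) + 210/(1900×147×10³) + 180/(975×200×10³) = 3.768×10⁻⁶ mm/N.
So P = 1.387 / 3.768×10⁻⁶ = 368.1 kN, compressive.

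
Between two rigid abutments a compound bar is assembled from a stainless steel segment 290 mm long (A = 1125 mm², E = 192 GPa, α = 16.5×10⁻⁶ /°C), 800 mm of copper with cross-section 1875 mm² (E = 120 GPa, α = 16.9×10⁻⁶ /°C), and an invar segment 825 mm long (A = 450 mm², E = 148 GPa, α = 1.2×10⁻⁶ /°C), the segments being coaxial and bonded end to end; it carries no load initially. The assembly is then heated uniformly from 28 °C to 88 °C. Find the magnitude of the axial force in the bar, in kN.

Free thermal expansion of the whole bar: Σ αᵢΔT Lᵢ = 16.5×10⁻⁶×60×290 + 16.9×10⁻⁶×60×800 + 1.2×10⁻⁶×60×825 = 1.158 mm.
Since the ends are fixed, an axial force P builds up, equal in every segment, with P · Σ Lᵢ/(AᵢEᵢ) = δ_free.
The series flexibility is Σ Lᵢ/(AᵢEᵢ) = 290/(1125×192×10³) + 800/(1875×120×10³) + 825/(450×148×10³) = 1.729×10⁻⁵ mm/N.
P = 1.158 / 1.729×10⁻⁵ = 66980 N = 66.98 kN, compressive.

P ≈ 67 kN (compressive)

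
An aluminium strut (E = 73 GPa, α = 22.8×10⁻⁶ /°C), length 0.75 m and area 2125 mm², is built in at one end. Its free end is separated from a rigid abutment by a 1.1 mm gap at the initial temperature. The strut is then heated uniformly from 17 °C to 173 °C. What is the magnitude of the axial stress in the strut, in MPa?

σ ≈ 153 MPa (compressive)

If the wall were absent the strut would grow by αΔT L = 22.8×10⁻⁶ × 156 × 750 = 2.668 mm.
After closing the 1.1 mm clearance, 2.668 − 1.1 = 1.568 mm of expansion remains to be suppressed by the wall.
So σ = E(δ_free − g)/L = 73×10³ × 1.568/750 = 152.6 MPa.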